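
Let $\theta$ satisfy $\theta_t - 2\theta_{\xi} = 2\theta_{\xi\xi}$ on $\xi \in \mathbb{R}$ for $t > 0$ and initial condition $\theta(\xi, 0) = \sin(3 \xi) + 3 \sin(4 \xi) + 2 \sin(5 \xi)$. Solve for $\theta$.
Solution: Moving frame: $\eta = \xi + 2t$, $\sigma = t$, $\theta = u(\eta,\sigma)$, so $\theta_t = u_{\sigma} + 2u_{\eta}$ and $\theta_{\xi\xi} = u_{\eta\eta}$.
Hence $\theta_t - 2\theta_{\xi} = u_{\sigma}$ and the PDE becomes the heat equation $u_{\sigma} = 2u_{\eta\eta}$ on $\eta \in \mathbb{R}$.
Initial data: $u(\eta,0) = \theta(\eta,0) = \sin(3 \eta) + 3 \sin(4 \eta) + 2 \sin(5 \eta)$. Each mode $\sin(n\eta)$ decays as $e^{-2n^2\sigma}$ on $\mathbb{R}$, so $u(\eta,\sigma) = \sum c_n e^{-2n^2\sigma} \sin(n\eta)$ with $c_3=1, c_4=3, c_5=2$: $u(\eta,\sigma) = e^{-18 \sigma} \sin(3 \eta) + 3 e^{-32 \sigma} \sin(4 \eta) + 2 e^{-50 \sigma} \sin(5 \eta)$.
Substituting back: $\theta(\xi,t) = u(\xi + 2t, t)$.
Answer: $\theta(\xi, t) = e^{-18 t} \sin(3 \xi + 6 t) + 3 e^{-32 t} \sin(4 \xi + 8 t) + 2 e^{-50 t} \sin(5 \xi + 10 t)$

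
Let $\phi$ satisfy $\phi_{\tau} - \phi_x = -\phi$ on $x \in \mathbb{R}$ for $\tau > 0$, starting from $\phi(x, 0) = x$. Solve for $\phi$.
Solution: Substitute $\phi = e^{-\tau}u$, i.e. $u = e^{\tau}\phi$.
By the product rule, $\phi_{\tau} = e^{-\tau}(u_{\tau} - u)$, $\phi_x = e^{-\tau}u_x$.
Substituting into the PDE and dividing by $e^{-\tau}$: $u_{\tau} - u - u_x = -u$.
The lower-order terms cancel, leaving the standard advection equation $u_{\tau} - u_x = 0$.
Initial data for $u$: $u(x,0) = \phi(x,0) = x$.
Solve for $u$:
  By method of characteristics (waves move left with speed 1):
  Along characteristics $x + \tau =$ const, $u$ is constant, so $u(x,\tau) = f(x + \tau)$ with $f = u( \cdot , 0)$.
Hence $u(x,\tau) = x + \tau$.
Transform back: $\phi(x,\tau) = e^{-\tau}u(x,\tau)$.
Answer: $\phi(x, \tau) = \tau e^{-\tau} + x e^{-\tau}$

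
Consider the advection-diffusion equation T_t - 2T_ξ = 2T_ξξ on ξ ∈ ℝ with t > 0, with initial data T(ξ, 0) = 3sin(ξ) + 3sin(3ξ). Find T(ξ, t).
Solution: Moving frame: η = ξ + 2t, σ = t, T = u(η,σ), so T_t = u_σ + 2u_η and T_ξξ = u_ηη.
Hence T_t - 2T_ξ = u_σ and the PDE becomes the heat equation u_σ = 2u_ηη on η ∈ ℝ.
Initial data: u(η,0) = T(η,0) = 3sin(η) + 3sin(3η). Each mode sin(nη) decays as exp(-2n²σ) on ℝ, so u(η,σ) = Σ c_n exp(-2n²σ) sin(nη) with c_1=3, c_3=3: u(η,σ) = 3exp(-2σ)sin(η) + 3exp(-18σ)sin(3η).
Substituting back: T(ξ,t) = u(ξ + 2t, t).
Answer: T(ξ, t) = 3exp(-2t)sin(2t + ξ) + 3exp(-18t)sin(6t + 3ξ)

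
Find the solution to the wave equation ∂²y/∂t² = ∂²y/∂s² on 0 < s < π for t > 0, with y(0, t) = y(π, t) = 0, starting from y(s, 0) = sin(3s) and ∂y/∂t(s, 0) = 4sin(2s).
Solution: Using separation of variables y = X(s)T(t):
Eigenfunctions: sin(ns), n = 1, 2, 3, ...
General solution: y(s, t) = Σ [A_n cos(n t) + B_n sin(n t)] sin(ns)
From y(s,0) = sin(3s): A_3=1. From y_t(s,0) = 4sin(2s), using y_t(s,0) = Σ ω_n B_n sin(ns) with ω_n = n: B_2 = 4/2 = 2.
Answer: y(s, t) = 2sin(2s)sin(2t) + sin(3s)cos(3t)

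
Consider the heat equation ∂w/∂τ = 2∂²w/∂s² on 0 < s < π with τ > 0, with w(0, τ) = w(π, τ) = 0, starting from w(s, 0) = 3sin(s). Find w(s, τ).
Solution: Separating variables: w = Σ c_n exp(-2n²τ) sin(ns). From w(s,0) = 3sin(s): c_1=3.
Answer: w(s, τ) = 3exp(-2τ)sin(s)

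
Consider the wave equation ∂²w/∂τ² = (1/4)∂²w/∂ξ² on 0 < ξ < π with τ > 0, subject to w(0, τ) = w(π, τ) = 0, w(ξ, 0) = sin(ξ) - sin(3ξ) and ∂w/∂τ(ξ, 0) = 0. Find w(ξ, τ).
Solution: Using separation of variables w = X(ξ)T(τ):
Eigenfunctions: sin(nξ), n = 1, 2, 3, ...
General solution: w(ξ, τ) = Σ [A_n cos(n τ/2) + B_n sin(n τ/2)] sin(nξ)
From w(ξ,0) = sin(ξ) - sin(3ξ): A_1=1, A_3=-1. From w_τ(ξ,0) = 0: all B_n = 0.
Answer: w(ξ, τ) = sin(ξ)cos(τ/2) - sin(3ξ)cos(3τ/2)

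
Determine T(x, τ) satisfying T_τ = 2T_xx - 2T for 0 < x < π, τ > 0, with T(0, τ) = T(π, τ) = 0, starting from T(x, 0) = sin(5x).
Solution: Substitute T = exp(-2τ)u, i.e. u = exp(2τ)T.
By the product rule, T_τ = exp(-2τ)(u_τ - 2u), T_xx = exp(-2τ)u_xx.
Substituting into the PDE and dividing by exp(-2τ): u_τ - 2u = 2u_xx - 2u.
The lower-order terms cancel, leaving the standard heat equation u_τ = 2u_xx.
Initial data for u: u(x,0) = T(x,0) = sin(5x). The boundary conditions carry over: u(0,τ) = u(π,τ) = 0.
Solve for u:
  Using separation of variables u = X(x)G(τ):
  Eigenfunctions: sin(nx), n = 1, 2, 3, ...
  General solution: u(x, τ) = Σ c_n sin(nx) exp(-2n² τ)
  Matching u(x,0) = sin(5x) term by term: c_5=1.
Hence u(x,τ) = exp(-50τ)sin(5x).
Transform back: T(x,τ) = exp(-2τ)u(x,τ).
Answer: T(x, τ) = exp(-52τ)sin(5x)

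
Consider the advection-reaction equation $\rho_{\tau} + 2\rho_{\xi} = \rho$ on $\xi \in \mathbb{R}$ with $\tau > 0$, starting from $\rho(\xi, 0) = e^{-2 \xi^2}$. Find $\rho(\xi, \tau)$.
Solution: Substitute $\rho = e^{\tau}u$.
Then $\rho_{\tau} = e^{\tau}(u_{\tau} + u)$, $\rho_{\xi} = e^{\tau}u_{\xi}$; substituting and dividing by $e^{\tau}$, the lower-order terms cancel: $u_{\tau} + 2u_{\xi} = 0$ (standard advection equation).
Data for $u$: $u(\xi,0) = \rho(\xi,0) = e^{-2 \xi^2}$.
By characteristics ($d\xi/d\tau = 2$), $u(\xi,\tau) = f(\xi - 2\tau)$ with $f = u( \cdot , 0)$.
So $u(\xi,\tau) = e^{-2 (\xi - 2 \tau)^2}$, and $\rho(\xi,\tau) = e^{\tau}u(\xi,\tau)$.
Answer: $\rho(\xi, \tau) = e^{\tau} e^{-2 (-2 \tau + \xi)^2}$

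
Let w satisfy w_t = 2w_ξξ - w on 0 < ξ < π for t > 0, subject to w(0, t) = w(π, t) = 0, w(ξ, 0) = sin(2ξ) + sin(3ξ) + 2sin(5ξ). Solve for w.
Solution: Substitute w = exp(-t)u.
Then w_t = exp(-t)(u_t - u), w_ξξ = exp(-t)u_ξξ; substituting and dividing by exp(-t), the lower-order terms cancel: u_t = 2u_ξξ (standard heat equation).
Data for u: u(ξ,0) = w(ξ,0) = sin(2ξ) + sin(3ξ) + 2sin(5ξ). The boundary conditions carry over: u(0,t) = u(π,t) = 0.
Separating variables: u = Σ c_n exp(-2n²t) sin(nξ). From u(ξ,0) = sin(2ξ) + sin(3ξ) + 2sin(5ξ): c_2=1, c_3=1, c_5=2.
So u(ξ,t) = exp(-8t)sin(2ξ) + exp(-18t)sin(3ξ) + 2exp(-50t)sin(5ξ), and w(ξ,t) = exp(-t)u(ξ,t).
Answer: w(ξ, t) = exp(-9t)sin(2ξ) + exp(-19t)sin(3ξ) + 2exp(-51t)sin(5ξ)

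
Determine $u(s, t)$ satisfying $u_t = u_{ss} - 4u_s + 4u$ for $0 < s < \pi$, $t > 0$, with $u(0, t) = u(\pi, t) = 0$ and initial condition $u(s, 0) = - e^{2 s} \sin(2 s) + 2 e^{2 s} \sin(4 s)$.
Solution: Substitute $u = e^{2s}w$.
Then $u_s = e^{2s}(w_s + 2w)$, $u_{ss} = e^{2s}(w_{ss} + 4w_s + 4w)$, $u_t = e^{2s}w_t$; substituting and dividing by $e^{2s}$, the lower-order terms cancel: $w_t = w_{ss}$ (standard heat equation).
Data for $w$: $w(s,0) = e^{-2s}u(s,0) = - \sin(2 s) + 2 \sin(4 s)$. The boundary conditions carry over: $w(0,t) = w(\pi,t) = 0$.
Separating variables: $w = \sum c_n e^{-n^2t} \sin(ns)$. From $w(s,0) = - \sin(2 s) + 2 \sin(4 s)$: $c_2=-1, c_4=2$.
So $w(s,t) = - e^{-4 t} \sin(2 s) + 2 e^{-16 t} \sin(4 s)$, and $u(s,t) = e^{2s}w(s,t)$.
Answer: $u(s, t) = - e^{2 s} e^{-4 t} \sin(2 s) + 2 e^{2 s} e^{-16 t} \sin(4 s)$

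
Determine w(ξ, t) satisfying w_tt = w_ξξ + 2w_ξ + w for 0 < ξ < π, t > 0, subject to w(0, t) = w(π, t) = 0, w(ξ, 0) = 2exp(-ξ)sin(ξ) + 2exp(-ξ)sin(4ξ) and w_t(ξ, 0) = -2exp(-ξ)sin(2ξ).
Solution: Substitute w = exp(-ξ)u.
Then w_ξ = exp(-ξ)(u_ξ - u), w_ξξ = exp(-ξ)(u_ξξ - 2u_ξ + u), w_tt = exp(-ξ)u_tt; substituting and dividing by exp(-ξ), the lower-order terms cancel: u_tt = u_ξξ (standard wave equation).
Data for u: u(ξ,0) = exp(ξ)w(ξ,0) = 2sin(ξ) + 2sin(4ξ); u_t(ξ,0) = exp(ξ)w_t(ξ,0) = -2sin(2ξ). The boundary conditions carry over: u(0,t) = u(π,t) = 0.
Separating variables: u = Σ [A_n cos(ω_n t) + B_n sin(ω_n t)] sin(nξ), ω_n = n. From ICs (B_n = velocity coefficient / ω_n): A_1=2, A_4=2, B_2=-1.
So u(ξ,t) = -sin(2t)sin(2ξ) + 2sin(ξ)cos(t) + 2sin(4ξ)cos(4t), and w(ξ,t) = exp(-ξ)u(ξ,t).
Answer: w(ξ, t) = -exp(-ξ)sin(2t)sin(2ξ) + 2exp(-ξ)sin(ξ)cos(t) + 2exp(-ξ)sin(4ξ)cos(4t)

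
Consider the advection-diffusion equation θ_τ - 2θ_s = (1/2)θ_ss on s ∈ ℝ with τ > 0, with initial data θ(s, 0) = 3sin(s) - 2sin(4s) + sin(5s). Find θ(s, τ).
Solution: Change to a moving frame: let η = s + 2τ, σ = τ and write θ(s,τ) = u(η,σ).
By the chain rule θ_τ = u_σ + 2u_η, θ_s = u_η, θ_ss = u_ηη.
Then θ_τ - 2θ_s = u_σ: the advection term cancels and the PDE becomes the heat equation u_σ = (1/2)u_ηη on η ∈ ℝ.
Initial data: u(η,0) = θ(η,0) = 3sin(η) - 2sin(4η) + sin(5η).
On η ∈ ℝ each mode satisfies (sin(nη))″ = -n² sin(nη), so exp(-n²σ/2) sin(nη) solves the heat equation; by superposition u(η,σ) = Σ c_n exp(-n²σ/2) sin(nη).
Reading off the coefficients: c_1=3, c_4=-2, c_5=1, so u(η,σ) = -2exp(-8σ)sin(4η) + 3exp(-σ/2)sin(η) + exp(-25σ/2)sin(5η).
Substituting back η = s + 2τ, σ = τ: θ(s,τ) = u(s + 2τ, τ).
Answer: θ(s, τ) = -2exp(-8τ)sin(4s + 8τ) + 3exp(-τ/2)sin(s + 2τ) + exp(-25τ/2)sin(5s + 10τ)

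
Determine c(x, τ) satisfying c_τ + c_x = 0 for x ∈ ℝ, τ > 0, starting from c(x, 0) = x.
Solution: By characteristics (dx/dτ = 1), c(x,τ) = f(x - τ) with f = c(·, 0).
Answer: c(x, τ) = x - τ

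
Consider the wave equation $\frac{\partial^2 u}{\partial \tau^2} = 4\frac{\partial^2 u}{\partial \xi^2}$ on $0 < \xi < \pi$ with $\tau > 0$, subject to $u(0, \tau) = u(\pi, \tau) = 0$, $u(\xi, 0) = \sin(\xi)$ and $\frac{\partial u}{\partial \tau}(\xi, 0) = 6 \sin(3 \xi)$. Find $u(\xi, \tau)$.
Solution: Separating variables: $u = \sum [A_n \cos(\omega_n \tau) + B_n \sin(\omega_n \tau)] \sin(n\xi)$, $\omega_n = 2n$. From ICs ($B_n$ = velocity coefficient / $\omega_n$): $A_1=1, B_3=1$.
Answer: $u(\xi, \tau) = \sin(6 \tau) \sin(3 \xi) + \sin(\xi) \cos(2 \tau)$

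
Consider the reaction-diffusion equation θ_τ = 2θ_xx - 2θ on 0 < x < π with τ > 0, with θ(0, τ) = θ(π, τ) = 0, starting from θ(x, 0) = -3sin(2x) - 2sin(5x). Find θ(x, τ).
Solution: Substitute θ = exp(-2τ)u, i.e. u = exp(2τ)θ.
By the product rule, θ_τ = exp(-2τ)(u_τ - 2u), θ_xx = exp(-2τ)u_xx.
Substituting into the PDE and dividing by exp(-2τ): u_τ - 2u = 2u_xx - 2u.
The lower-order terms cancel, leaving the standard heat equation u_τ = 2u_xx.
Initial data for u: u(x,0) = θ(x,0) = -3sin(2x) - 2sin(5x). The boundary conditions carry over: u(0,τ) = u(π,τ) = 0.
Solve for u:
  Using separation of variables u = X(x)G(τ):
  Eigenfunctions: sin(nx), n = 1, 2, 3, ...
  General solution: u(x, τ) = Σ c_n sin(nx) exp(-2n² τ)
  Matching u(x,0) = -3sin(2x) - 2sin(5x) term by term: c_2=-3, c_5=-2.
Hence u(x,τ) = -3exp(-8τ)sin(2x) - 2exp(-50τ)sin(5x).
Transform back: θ(x,τ) = exp(-2τ)u(x,τ).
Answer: θ(x, τ) = -3exp(-10τ)sin(2x) - 2exp(-52τ)sin(5x)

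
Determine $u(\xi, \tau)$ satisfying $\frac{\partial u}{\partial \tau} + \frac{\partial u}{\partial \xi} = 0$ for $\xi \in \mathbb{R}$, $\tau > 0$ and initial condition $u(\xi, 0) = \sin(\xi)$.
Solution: By characteristics ($d\xi/d\tau = 1$), $u(\xi,\tau) = f(\xi - \tau)$ with $f = u( \cdot , 0)$.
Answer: $u(\xi, \tau) = - \sin(\tau - \xi)$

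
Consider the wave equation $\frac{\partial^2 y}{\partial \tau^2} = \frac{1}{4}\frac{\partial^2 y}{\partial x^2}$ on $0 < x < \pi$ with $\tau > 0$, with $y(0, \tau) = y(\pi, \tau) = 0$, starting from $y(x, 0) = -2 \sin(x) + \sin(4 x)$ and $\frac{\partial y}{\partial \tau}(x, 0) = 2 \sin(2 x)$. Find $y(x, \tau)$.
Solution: Using separation of variables $y = X(x)T(\tau)$:
Eigenfunctions: $\sin(nx)$, $n = 1, 2, 3, \ldots$
General solution: $y(x, \tau) = \sum [A_n \cos(n \tau/2) + B_n \sin(n \tau/2)] \sin(nx)$
From $y(x,0) = -2 \sin(x) + \sin(4 x)$: $A_1=-2, A_4=1$. From $y_{\tau}(x,0) = 2 \sin(2 x)$, using $y_{\tau}(x,0) = \sum \omega_n B_n \sin(nx)$ with $\omega_n = n/2$: $B_2 = 2/1 = 2$.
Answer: $y(x, \tau) = 2 \sin(\tau) \sin(2 x) - 2 \sin(x) \cos(\tau/2) + \sin(4 x) \cos(2 \tau)$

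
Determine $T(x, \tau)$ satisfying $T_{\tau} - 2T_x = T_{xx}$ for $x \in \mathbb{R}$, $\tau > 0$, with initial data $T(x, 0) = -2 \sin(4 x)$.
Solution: Moving frame: $\eta = x + 2\tau$, $\sigma = \tau$, $T = u(\eta,\sigma)$, so $T_{\tau} = u_{\sigma} + 2u_{\eta}$ and $T_{xx} = u_{\eta\eta}$.
Hence $T_{\tau} - 2T_x = u_{\sigma}$ and the PDE becomes the heat equation $u_{\sigma} = u_{\eta\eta}$ on $\eta \in \mathbb{R}$.
Initial data: $u(\eta,0) = T(\eta,0) = -2 \sin(4 \eta)$. Each mode $\sin(n\eta)$ decays as $e^{-n^2\sigma}$ on $\mathbb{R}$, so $u(\eta,\sigma) = \sum c_n e^{-n^2\sigma} \sin(n\eta)$ with $c_4=-2$: $u(\eta,\sigma) = -2 e^{-16 \sigma} \sin(4 \eta)$.
Substituting back: $T(x,\tau) = u(x + 2\tau, \tau)$.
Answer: $T(x, \tau) = -2 e^{-16 \tau} \sin(8 \tau + 4 x)$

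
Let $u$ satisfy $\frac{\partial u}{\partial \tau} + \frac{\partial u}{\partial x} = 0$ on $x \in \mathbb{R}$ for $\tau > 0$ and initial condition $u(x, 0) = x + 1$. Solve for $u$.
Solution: By characteristics ($dx/d\tau = 1$), $u(x,\tau) = f(x - \tau)$ with $f = u( \cdot , 0)$.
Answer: $u(x, \tau) = - \tau + x + 1$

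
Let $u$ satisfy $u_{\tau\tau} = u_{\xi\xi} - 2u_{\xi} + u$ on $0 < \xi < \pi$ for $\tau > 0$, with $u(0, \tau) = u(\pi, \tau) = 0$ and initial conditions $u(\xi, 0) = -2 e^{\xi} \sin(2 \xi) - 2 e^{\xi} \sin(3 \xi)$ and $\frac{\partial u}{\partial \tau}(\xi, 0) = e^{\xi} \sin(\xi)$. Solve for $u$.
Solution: Substitute $u = e^{\xi}w$.
Then $u_{\xi} = e^{\xi}(w_{\xi} + w)$, $u_{\xi\xi} = e^{\xi}(w_{\xi\xi} + 2w_{\xi} + w)$, $u_{\tau\tau} = e^{\xi}w_{\tau\tau}$; substituting and dividing by $e^{\xi}$, the lower-order terms cancel: $w_{\tau\tau} = w_{\xi\xi}$ (standard wave equation).
Data for $w$: $w(\xi,0) = e^{-\xi}u(\xi,0) = -2 \sin(2 \xi) - 2 \sin(3 \xi)$; $w_{\tau}(\xi,0) = e^{-\xi}u_{\tau}(\xi,0) = \sin(\xi)$. The boundary conditions carry over: $w(0,\tau) = w(\pi,\tau) = 0$.
Separating variables: $w = \sum [A_n \cos(\omega_n \tau) + B_n \sin(\omega_n \tau)] \sin(n\xi)$, $\omega_n = n$. From ICs ($B_n$ = velocity coefficient / $\omega_n$): $A_2=-2, A_3=-2, B_1=1$.
So $w(\xi,\tau) = \sin(\xi) \sin(\tau) - 2 \sin(2 \xi) \cos(2 \tau) - 2 \sin(3 \xi) \cos(3 \tau)$, and $u(\xi,\tau) = e^{\xi}w(\xi,\tau)$.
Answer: $u(\xi, \tau) = e^{\xi} \sin(\tau) \sin(\xi) - 2 e^{\xi} \sin(2 \xi) \cos(2 \tau) - 2 e^{\xi} \sin(3 \xi) \cos(3 \tau)$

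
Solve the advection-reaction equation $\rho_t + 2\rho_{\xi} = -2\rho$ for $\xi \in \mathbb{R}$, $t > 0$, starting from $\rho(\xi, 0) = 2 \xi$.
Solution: Substitute $\rho = e^{-2t}u$, i.e. $u = e^{2t}\rho$.
By the product rule, $\rho_t = e^{-2t}(u_t - 2u)$, $\rho_{\xi} = e^{-2t}u_{\xi}$.
Substituting into the PDE and dividing by $e^{-2t}$: $u_t - 2u + 2u_{\xi} = -2u$.
The lower-order terms cancel, leaving the standard advection equation $u_t + 2u_{\xi} = 0$.
Initial data for $u$: $u(\xi,0) = \rho(\xi,0) = 2 \xi$.
Solve for $u$:
  By method of characteristics (waves move right with speed 2):
  Along characteristics $\xi - 2t =$ const, $u$ is constant, so $u(\xi,t) = f(\xi - 2t)$ with $f = u( \cdot , 0)$.
Hence $u(\xi,t) = -4 t + 2 \xi$.
Transform back: $\rho(\xi,t) = e^{-2t}u(\xi,t)$.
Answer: $\rho(\xi, t) = 2 \xi e^{-2 t} - 4 t e^{-2 t}$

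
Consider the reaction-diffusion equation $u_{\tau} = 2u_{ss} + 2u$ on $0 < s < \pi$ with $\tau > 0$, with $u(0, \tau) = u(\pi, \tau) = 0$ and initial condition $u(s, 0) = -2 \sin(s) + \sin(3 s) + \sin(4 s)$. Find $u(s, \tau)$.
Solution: Substitute $u = e^{2\tau}w$, i.e. $w = e^{-2\tau}u$.
By the product rule, $u_{\tau} = e^{2\tau}(w_{\tau} + 2w)$, $u_{ss} = e^{2\tau}w_{ss}$.
Substituting into the PDE and dividing by $e^{2\tau}$: $w_{\tau} + 2w = 2w_{ss} + 2w$.
The lower-order terms cancel, leaving the standard heat equation $w_{\tau} = 2w_{ss}$.
Initial data for $w$: $w(s,0) = u(s,0) = -2 \sin(s) + \sin(3 s) + \sin(4 s)$. The boundary conditions carry over: $w(0,\tau) = w(\pi,\tau) = 0$.
Solve for $w$:
  Using separation of variables $w = X(s)T(\tau)$:
  Eigenfunctions: $\sin(ns)$, $n = 1, 2, 3, \ldots$
  General solution: $w(s, \tau) = \sum c_n \sin(ns) e^{-2n^2 \tau}$
  Matching $w(s,0) = -2 \sin(s) + \sin(3 s) + \sin(4 s)$ term by term: $c_1=-2, c_3=1, c_4=1$.
Hence $w(s,\tau) = -2 e^{-2 \tau} \sin(s) + e^{-18 \tau} \sin(3 s) + e^{-32 \tau} \sin(4 s)$.
Transform back: $u(s,\tau) = e^{2\tau}w(s,\tau)$.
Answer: $u(s, \tau) = -2 \sin(s) + e^{-16 \tau} \sin(3 s) + e^{-30 \tau} \sin(4 s)$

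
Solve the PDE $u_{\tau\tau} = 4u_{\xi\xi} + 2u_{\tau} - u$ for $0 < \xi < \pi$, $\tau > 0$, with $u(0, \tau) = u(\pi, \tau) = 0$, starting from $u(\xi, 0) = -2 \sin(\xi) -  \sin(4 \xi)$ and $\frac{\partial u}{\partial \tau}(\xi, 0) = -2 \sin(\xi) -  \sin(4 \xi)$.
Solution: Substitute $u = e^{\tau}w$, i.e. $w = e^{-\tau}u$.
By the product rule, $u_{\tau} = e^{\tau}(w_{\tau} + w)$, $u_{\tau\tau} = e^{\tau}(w_{\tau\tau} + 2w_{\tau} + w)$, $u_{\xi\xi} = e^{\tau}w_{\xi\xi}$.
Substituting into the PDE and dividing by $e^{\tau}$: $w_{\tau\tau} + 2w_{\tau} + w = 4w_{\xi\xi} + 2(w_{\tau} + w) - w$.
The lower-order terms cancel, leaving the standard wave equation $w_{\tau\tau} = 4w_{\xi\xi}$.
Initial data for $w$: $w(\xi,0) = u(\xi,0) = -2 \sin(\xi) - \sin(4 \xi)$; $w_{\tau}(\xi,0) = u_{\tau}(\xi,0) - u(\xi,0) = 0$. The boundary conditions carry over: $w(0,\tau) = w(\pi,\tau) = 0$.
Solve for $w$:
  Using separation of variables $w = X(\xi)T(\tau)$:
  Eigenfunctions: $\sin(n\xi)$, $n = 1, 2, 3, \ldots$
  General solution: $w(\xi, \tau) = \sum [A_n \cos(2n \tau) + B_n \sin(2n \tau)] \sin(n\xi)$
  From $w(\xi,0) = -2 \sin(\xi) - \sin(4 \xi)$: $A_1=-2, A_4=-1$. From $w_{\tau}(\xi,0) = 0$: all $B_n = 0$.
Hence $w(\xi,\tau) = -2 \sin(\xi) \cos(2 \tau) - \sin(4 \xi) \cos(8 \tau)$.
Transform back: $u(\xi,\tau) = e^{\tau}w(\xi,\tau)$.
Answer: $u(\xi, \tau) = -2 e^{\tau} \sin(\xi) \cos(2 \tau) -  e^{\tau} \sin(4 \xi) \cos(8 \tau)$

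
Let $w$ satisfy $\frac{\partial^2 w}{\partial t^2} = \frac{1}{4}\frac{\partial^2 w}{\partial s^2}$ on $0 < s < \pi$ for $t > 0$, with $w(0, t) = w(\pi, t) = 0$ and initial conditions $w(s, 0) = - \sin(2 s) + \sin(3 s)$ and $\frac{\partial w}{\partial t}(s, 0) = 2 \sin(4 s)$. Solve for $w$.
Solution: Using separation of variables $w = X(s)T(t)$:
Eigenfunctions: $\sin(ns)$, $n = 1, 2, 3, \ldots$
General solution: $w(s, t) = \sum [A_n \cos(n t/2) + B_n \sin(n t/2)] \sin(ns)$
From $w(s,0) = - \sin(2 s) + \sin(3 s)$: $A_2=-1, A_3=1$. From $w_t(s,0) = 2 \sin(4 s)$, using $w_t(s,0) = \sum \omega_n B_n \sin(ns)$ with $\omega_n = n/2$: $B_4 = 2/2 = 1$.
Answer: $w(s, t) = - \sin(2 s) \cos(t) + \sin(3 s) \cos(3 t/2) + \sin(4 s) \sin(2 t)$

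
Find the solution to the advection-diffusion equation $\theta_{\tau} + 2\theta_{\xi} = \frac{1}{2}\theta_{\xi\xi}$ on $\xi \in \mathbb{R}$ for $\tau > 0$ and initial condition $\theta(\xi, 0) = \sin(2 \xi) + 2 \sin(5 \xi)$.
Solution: Moving frame: $\eta = \xi - 2\tau$, $\sigma = \tau$, $\theta = u(\eta,\sigma)$, so $\theta_{\tau} = u_{\sigma} - 2u_{\eta}$ and $\theta_{\xi\xi} = u_{\eta\eta}$.
Hence $\theta_{\tau} + 2\theta_{\xi} = u_{\sigma}$ and the PDE becomes the heat equation $u_{\sigma} = \frac{1}{2}u_{\eta\eta}$ on $\eta \in \mathbb{R}$.
Initial data: $u(\eta,0) = \theta(\eta,0) = \sin(2 \eta) + 2 \sin(5 \eta)$. Each mode $\sin(n\eta)$ decays as $e^{-n^2\sigma/2}$ on $\mathbb{R}$, so $u(\eta,\sigma) = \sum c_n e^{-n^2\sigma/2} \sin(n\eta)$ with $c_2=1, c_5=2$: $u(\eta,\sigma) = e^{-2 \sigma} \sin(2 \eta) + 2 e^{-25 \sigma/2} \sin(5 \eta)$.
Substituting back: $\theta(\xi,\tau) = u(\xi - 2\tau, \tau)$.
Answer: $\theta(\xi, \tau) = - e^{-2 \tau} \sin(4 \tau - 2 \xi) - 2 e^{-25 \tau/2} \sin(10 \tau - 5 \xi)$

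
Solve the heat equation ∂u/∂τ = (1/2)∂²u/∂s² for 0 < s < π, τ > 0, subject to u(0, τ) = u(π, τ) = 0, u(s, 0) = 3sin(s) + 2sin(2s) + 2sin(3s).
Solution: Using separation of variables u = X(s)T(τ):
Eigenfunctions: sin(ns), n = 1, 2, 3, ...
General solution: u(s, τ) = Σ c_n sin(ns) exp(-n² τ/2)
Matching u(s,0) = 3sin(s) + 2sin(2s) + 2sin(3s) term by term: c_1=3, c_2=2, c_3=2.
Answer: u(s, τ) = 2exp(-2τ)sin(2s) + 3exp(-τ/2)sin(s) + 2exp(-9τ/2)sin(3s)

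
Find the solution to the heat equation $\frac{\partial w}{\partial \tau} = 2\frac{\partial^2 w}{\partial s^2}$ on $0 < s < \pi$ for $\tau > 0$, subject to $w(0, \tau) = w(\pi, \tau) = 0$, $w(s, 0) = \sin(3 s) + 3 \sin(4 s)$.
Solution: Separating variables: $w = \sum c_n e^{-2n^2\tau} \sin(ns)$. From $w(s,0) = \sin(3 s) + 3 \sin(4 s)$: $c_3=1, c_4=3$.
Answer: $w(s, \tau) = e^{-18 \tau} \sin(3 s) + 3 e^{-32 \tau} \sin(4 s)$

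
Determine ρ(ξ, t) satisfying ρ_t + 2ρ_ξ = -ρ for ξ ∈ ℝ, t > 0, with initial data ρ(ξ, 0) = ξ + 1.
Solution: Substitute ρ = exp(-t)u.
Then ρ_t = exp(-t)(u_t - u), ρ_ξ = exp(-t)u_ξ; substituting and dividing by exp(-t), the lower-order terms cancel: u_t + 2u_ξ = 0 (standard advection equation).
Data for u: u(ξ,0) = ρ(ξ,0) = ξ + 1.
By characteristics (dξ/dt = 2), u(ξ,t) = f(ξ - 2t) with f = u(·, 0).
So u(ξ,t) = -2t + ξ + 1, and ρ(ξ,t) = exp(-t)u(ξ,t).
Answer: ρ(ξ, t) = -2texp(-t) + ξexp(-t) + exp(-t)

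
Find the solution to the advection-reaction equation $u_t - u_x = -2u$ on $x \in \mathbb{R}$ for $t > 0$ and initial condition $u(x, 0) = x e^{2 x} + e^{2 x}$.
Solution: Substitute $u = e^{2x}w$.
Then $u_x = e^{2x}(w_x + 2w)$, $u_t = e^{2x}w_t$; substituting and dividing by $e^{2x}$, the lower-order terms cancel: $w_t - w_x = 0$ (standard advection equation).
Data for $w$: $w(x,0) = e^{-2x}u(x,0) = x + 1$.
By characteristics ($dx/dt = -1$), $w(x,t) = f(x + t)$ with $f = w( \cdot , 0)$.
So $w(x,t) = t + x + 1$, and $u(x,t) = e^{2x}w(x,t)$.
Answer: $u(x, t) = t e^{2 x} + x e^{2 x} + e^{2 x}$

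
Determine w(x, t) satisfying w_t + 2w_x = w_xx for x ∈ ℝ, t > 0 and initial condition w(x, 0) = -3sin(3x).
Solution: Moving frame: η = x - 2t, σ = t, w = u(η,σ), so w_t = u_σ - 2u_η and w_xx = u_ηη.
Hence w_t + 2w_x = u_σ and the PDE becomes the heat equation u_σ = u_ηη on η ∈ ℝ.
Initial data: u(η,0) = w(η,0) = -3sin(3η). Each mode sin(nη) decays as exp(-n²σ) on ℝ, so u(η,σ) = Σ c_n exp(-n²σ) sin(nη) with c_3=-3: u(η,σ) = -3exp(-9σ)sin(3η).
Substituting back: w(x,t) = u(x - 2t, t).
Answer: w(x, t) = 3exp(-9t)sin(6t - 3x)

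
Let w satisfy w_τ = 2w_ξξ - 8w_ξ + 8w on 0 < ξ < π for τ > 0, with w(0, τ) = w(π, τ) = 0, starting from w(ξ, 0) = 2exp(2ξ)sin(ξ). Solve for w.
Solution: Substitute w = exp(2ξ)u.
Then w_ξ = exp(2ξ)(u_ξ + 2u), w_ξξ = exp(2ξ)(u_ξξ + 4u_ξ + 4u), w_τ = exp(2ξ)u_τ; substituting and dividing by exp(2ξ), the lower-order terms cancel: u_τ = 2u_ξξ (standard heat equation).
Data for u: u(ξ,0) = exp(-2ξ)w(ξ,0) = 2sin(ξ). The boundary conditions carry over: u(0,τ) = u(π,τ) = 0.
Separating variables: u = Σ c_n exp(-2n²τ) sin(nξ). From u(ξ,0) = 2sin(ξ): c_1=2.
So u(ξ,τ) = 2exp(-2τ)sin(ξ), and w(ξ,τ) = exp(2ξ)u(ξ,τ).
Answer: w(ξ, τ) = 2exp(2ξ)exp(-2τ)sin(ξ)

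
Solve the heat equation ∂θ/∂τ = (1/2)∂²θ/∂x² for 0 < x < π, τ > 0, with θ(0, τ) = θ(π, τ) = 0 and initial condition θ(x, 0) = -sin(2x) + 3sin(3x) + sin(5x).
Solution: Separating variables: θ = Σ c_n exp(-n²τ/2) sin(nx). From θ(x,0) = -sin(2x) + 3sin(3x) + sin(5x): c_2=-1, c_3=3, c_5=1.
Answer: θ(x, τ) = -exp(-2τ)sin(2x) + 3exp(-9τ/2)sin(3x) + exp(-25τ/2)sin(5x)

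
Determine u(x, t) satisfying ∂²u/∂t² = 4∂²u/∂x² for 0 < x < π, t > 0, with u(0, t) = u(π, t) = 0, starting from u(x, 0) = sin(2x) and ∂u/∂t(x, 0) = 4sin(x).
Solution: Using separation of variables u = X(x)T(t):
Eigenfunctions: sin(nx), n = 1, 2, 3, ...
General solution: u(x, t) = Σ [A_n cos(2n t) + B_n sin(2n t)] sin(nx)
From u(x,0) = sin(2x): A_2=1. From u_t(x,0) = 4sin(x), using u_t(x,0) = Σ ω_n B_n sin(nx) with ω_n = 2n: B_1 = 4/2 = 2.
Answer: u(x, t) = 2sin(2t)sin(x) + sin(2x)cos(4t)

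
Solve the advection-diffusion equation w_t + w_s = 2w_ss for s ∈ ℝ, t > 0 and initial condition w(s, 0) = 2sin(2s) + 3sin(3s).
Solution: Moving frame: η = s - t, σ = t, w = u(η,σ), so w_t = u_σ - u_η and w_ss = u_ηη.
Hence w_t + w_s = u_σ and the PDE becomes the heat equation u_σ = 2u_ηη on η ∈ ℝ.
Initial data: u(η,0) = w(η,0) = 2sin(2η) + 3sin(3η). Each mode sin(nη) decays as exp(-2n²σ) on ℝ, so u(η,σ) = Σ c_n exp(-2n²σ) sin(nη) with c_2=2, c_3=3: u(η,σ) = 2exp(-8σ)sin(2η) + 3exp(-18σ)sin(3η).
Substituting back: w(s,t) = u(s - t, t).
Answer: w(s, t) = 2exp(-8t)sin(2s - 2t) + 3exp(-18t)sin(3s - 3t)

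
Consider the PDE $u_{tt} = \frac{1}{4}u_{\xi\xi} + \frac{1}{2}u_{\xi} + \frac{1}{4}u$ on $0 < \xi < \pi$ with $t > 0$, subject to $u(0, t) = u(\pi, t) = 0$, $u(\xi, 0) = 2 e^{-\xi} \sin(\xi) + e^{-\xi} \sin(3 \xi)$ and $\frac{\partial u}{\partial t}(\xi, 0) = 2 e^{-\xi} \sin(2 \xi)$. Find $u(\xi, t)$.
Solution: Substitute $u = e^{-\xi}w$, i.e. $w = e^{\xi}u$.
By the product rule, $u_{\xi} = e^{-\xi}(w_{\xi} - w)$, $u_{\xi\xi} = e^{-\xi}(w_{\xi\xi} - 2w_{\xi} + w)$, $u_{tt} = e^{-\xi}w_{tt}$.
Substituting into the PDE and dividing by $e^{-\xi}$: $w_{tt} = \frac{1}{4}(w_{\xi\xi} - 2w_{\xi} + w) + \frac{1}{2}(w_{\xi} - w) + \frac{1}{4}w$.
The lower-order terms cancel, leaving the standard wave equation $w_{tt} = \frac{1}{4}w_{\xi\xi}$.
Initial data for $w$: $w(\xi,0) = e^{\xi}u(\xi,0) = 2 \sin(\xi) + \sin(3 \xi)$; $w_t(\xi,0) = e^{\xi}u_t(\xi,0) = 2 \sin(2 \xi)$. The boundary conditions carry over: $w(0,t) = w(\pi,t) = 0$.
Solve for $w$:
  Using separation of variables $w = X(\xi)T(t)$:
  Eigenfunctions: $\sin(n\xi)$, $n = 1, 2, 3, \ldots$
  General solution: $w(\xi, t) = \sum [A_n \cos(n t/2) + B_n \sin(n t/2)] \sin(n\xi)$
  From $w(\xi,0) = 2 \sin(\xi) + \sin(3 \xi)$: $A_1=2, A_3=1$. From $w_t(\xi,0) = 2 \sin(2 \xi)$, using $w_t(\xi,0) = \sum \omega_n B_n \sin(n\xi)$ with $\omega_n = n/2$: $B_2 = 2/1 = 2$.
Hence $w(\xi,t) = 2 \sin(t) \sin(2 \xi) + 2 \sin(\xi) \cos(t/2) + \sin(3 \xi) \cos(3 t/2)$.
Transform back: $u(\xi,t) = e^{-\xi}w(\xi,t)$.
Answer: $u(\xi, t) = 2 e^{-\xi} \sin(\xi) \cos(t/2) + 2 e^{-\xi} \sin(2 \xi) \sin(t) + e^{-\xi} \sin(3 \xi) \cos(3 t/2)$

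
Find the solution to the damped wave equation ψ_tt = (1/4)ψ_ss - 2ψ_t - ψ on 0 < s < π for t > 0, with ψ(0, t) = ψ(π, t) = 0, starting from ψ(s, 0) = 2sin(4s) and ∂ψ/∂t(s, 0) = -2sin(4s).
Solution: Substitute ψ = exp(-t)u, i.e. u = exp(t)ψ.
By the product rule, ψ_t = exp(-t)(u_t - u), ψ_tt = exp(-t)(u_tt - 2u_t + u), ψ_ss = exp(-t)u_ss.
Substituting into the PDE and dividing by exp(-t): u_tt - 2u_t + u = (1/4)u_ss - 2(u_t - u) - u.
The lower-order terms cancel, leaving the standard wave equation u_tt = (1/4)u_ss.
Initial data for u: u(s,0) = ψ(s,0) = 2sin(4s); u_t(s,0) = ψ_t(s,0) + ψ(s,0) = 0. The boundary conditions carry over: u(0,t) = u(π,t) = 0.
Solve for u:
  Using separation of variables u = X(s)T(t):
  Eigenfunctions: sin(ns), n = 1, 2, 3, ...
  General solution: u(s, t) = Σ [A_n cos(n t/2) + B_n sin(n t/2)] sin(ns)
  From u(s,0) = 2sin(4s): A_4=2. From u_t(s,0) = 0: all B_n = 0.
Hence u(s,t) = 2sin(4s)cos(2t).
Transform back: ψ(s,t) = exp(-t)u(s,t).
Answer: ψ(s, t) = 2exp(-t)sin(4s)cos(2t)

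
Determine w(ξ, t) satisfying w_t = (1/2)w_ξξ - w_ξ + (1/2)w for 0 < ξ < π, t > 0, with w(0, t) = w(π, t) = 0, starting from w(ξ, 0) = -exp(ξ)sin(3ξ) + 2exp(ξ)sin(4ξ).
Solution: Substitute w = exp(ξ)u, i.e. u = exp(-ξ)w.
By the product rule, w_ξ = exp(ξ)(u_ξ + u), w_ξξ = exp(ξ)(u_ξξ + 2u_ξ + u), w_t = exp(ξ)u_t.
Substituting into the PDE and dividing by exp(ξ): u_t = (1/2)(u_ξξ + 2u_ξ + u) - (u_ξ + u) + (1/2)u.
The lower-order terms cancel, leaving the standard heat equation u_t = (1/2)u_ξξ.
Initial data for u: u(ξ,0) = exp(-ξ)w(ξ,0) = -sin(3ξ) + 2sin(4ξ). The boundary conditions carry over: u(0,t) = u(π,t) = 0.
Solve for u:
  Using separation of variables u = X(ξ)T(t):
  Eigenfunctions: sin(nξ), n = 1, 2, 3, ...
  General solution: u(ξ, t) = Σ c_n sin(nξ) exp(-n² t/2)
  Matching u(ξ,0) = -sin(3ξ) + 2sin(4ξ) term by term: c_3=-1, c_4=2.
Hence u(ξ,t) = 2exp(-8t)sin(4ξ) - exp(-9t/2)sin(3ξ).
Transform back: w(ξ,t) = exp(ξ)u(ξ,t).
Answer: w(ξ, t) = 2exp(-8t)exp(ξ)sin(4ξ) - exp(-9t/2)exp(ξ)sin(3ξ)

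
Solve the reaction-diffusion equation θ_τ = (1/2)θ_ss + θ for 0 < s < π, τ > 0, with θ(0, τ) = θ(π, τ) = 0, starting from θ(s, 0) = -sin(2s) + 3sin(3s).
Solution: Substitute θ = exp(τ)u, i.e. u = exp(-τ)θ.
By the product rule, θ_τ = exp(τ)(u_τ + u), θ_ss = exp(τ)u_ss.
Substituting into the PDE and dividing by exp(τ): u_τ + u = (1/2)u_ss + u.
The lower-order terms cancel, leaving the standard heat equation u_τ = (1/2)u_ss.
Initial data for u: u(s,0) = θ(s,0) = -sin(2s) + 3sin(3s). The boundary conditions carry over: u(0,τ) = u(π,τ) = 0.
Solve for u:
  Using separation of variables u = X(s)G(τ):
  Eigenfunctions: sin(ns), n = 1, 2, 3, ...
  General solution: u(s, τ) = Σ c_n sin(ns) exp(-n² τ/2)
  Matching u(s,0) = -sin(2s) + 3sin(3s) term by term: c_2=-1, c_3=3.
Hence u(s,τ) = -exp(-2τ)sin(2s) + 3exp(-9τ/2)sin(3s).
Transform back: θ(s,τ) = exp(τ)u(s,τ).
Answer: θ(s, τ) = -exp(-τ)sin(2s) + 3exp(-7τ/2)sin(3s)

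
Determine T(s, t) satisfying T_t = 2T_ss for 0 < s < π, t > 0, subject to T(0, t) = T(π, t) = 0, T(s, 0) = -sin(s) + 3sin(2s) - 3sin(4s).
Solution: Using separation of variables T = X(s)G(t):
Eigenfunctions: sin(ns), n = 1, 2, 3, ...
General solution: T(s, t) = Σ c_n sin(ns) exp(-2n² t)
Matching T(s,0) = -sin(s) + 3sin(2s) - 3sin(4s) term by term: c_1=-1, c_2=3, c_4=-3.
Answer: T(s, t) = -exp(-2t)sin(s) + 3exp(-8t)sin(2s) - 3exp(-32t)sin(4s)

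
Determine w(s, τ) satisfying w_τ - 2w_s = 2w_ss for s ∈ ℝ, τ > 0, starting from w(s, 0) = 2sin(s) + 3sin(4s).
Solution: Moving frame: η = s + 2τ, σ = τ, w = u(η,σ), so w_τ = u_σ + 2u_η and w_ss = u_ηη.
Hence w_τ - 2w_s = u_σ and the PDE becomes the heat equation u_σ = 2u_ηη on η ∈ ℝ.
Initial data: u(η,0) = w(η,0) = 2sin(η) + 3sin(4η). Each mode sin(nη) decays as exp(-2n²σ) on ℝ, so u(η,σ) = Σ c_n exp(-2n²σ) sin(nη) with c_1=2, c_4=3: u(η,σ) = 2exp(-2σ)sin(η) + 3exp(-32σ)sin(4η).
Substituting back: w(s,τ) = u(s + 2τ, τ).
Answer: w(s, τ) = 2exp(-2τ)sin(s + 2τ) + 3exp(-32τ)sin(4s + 8τ)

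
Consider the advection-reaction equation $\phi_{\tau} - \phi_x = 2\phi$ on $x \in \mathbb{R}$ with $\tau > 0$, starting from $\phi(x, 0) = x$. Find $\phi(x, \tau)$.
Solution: Substitute $\phi = e^{2\tau}u$.
Then $\phi_{\tau} = e^{2\tau}(u_{\tau} + 2u)$, $\phi_x = e^{2\tau}u_x$; substituting and dividing by $e^{2\tau}$, the lower-order terms cancel: $u_{\tau} - u_x = 0$ (standard advection equation).
Data for $u$: $u(x,0) = \phi(x,0) = x$.
By characteristics ($dx/d\tau = -1$), $u(x,\tau) = f(x + \tau)$ with $f = u( \cdot , 0)$.
So $u(x,\tau) = x + \tau$, and $\phi(x,\tau) = e^{2\tau}u(x,\tau)$.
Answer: $\phi(x, \tau) = \tau e^{2 \tau} + x e^{2 \tau}$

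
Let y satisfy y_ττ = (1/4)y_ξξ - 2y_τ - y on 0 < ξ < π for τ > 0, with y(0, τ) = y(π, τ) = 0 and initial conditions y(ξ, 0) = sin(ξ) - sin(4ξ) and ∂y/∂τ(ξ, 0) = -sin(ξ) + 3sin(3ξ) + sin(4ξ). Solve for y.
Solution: Substitute y = exp(-τ)u.
Then y_τ = exp(-τ)(u_τ - u), y_ττ = exp(-τ)(u_ττ - 2u_τ + u), y_ξξ = exp(-τ)u_ξξ; substituting and dividing by exp(-τ), the lower-order terms cancel: u_ττ = (1/4)u_ξξ (standard wave equation).
Data for u: u(ξ,0) = y(ξ,0) = sin(ξ) - sin(4ξ); u_τ(ξ,0) = y_τ(ξ,0) + y(ξ,0) = 3sin(3ξ). The boundary conditions carry over: u(0,τ) = u(π,τ) = 0.
Separating variables: u = Σ [A_n cos(ω_n τ) + B_n sin(ω_n τ)] sin(nξ), ω_n = n/2. From ICs (B_n = velocity coefficient / ω_n): A_1=1, A_4=-1, B_3=2.
So u(ξ,τ) = sin(ξ)cos(τ/2) + 2sin(3ξ)sin(3τ/2) - sin(4ξ)cos(2τ), and y(ξ,τ) = exp(-τ)u(ξ,τ).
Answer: y(ξ, τ) = exp(-τ)sin(ξ)cos(τ/2) + 2exp(-τ)sin(3ξ)sin(3τ/2) - exp(-τ)sin(4ξ)cos(2τ)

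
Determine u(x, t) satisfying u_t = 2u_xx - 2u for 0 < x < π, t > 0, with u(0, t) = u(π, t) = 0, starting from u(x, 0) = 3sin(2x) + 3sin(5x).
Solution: Substitute u = exp(-2t)w.
Then u_t = exp(-2t)(w_t - 2w), u_xx = exp(-2t)w_xx; substituting and dividing by exp(-2t), the lower-order terms cancel: w_t = 2w_xx (standard heat equation).
Data for w: w(x,0) = u(x,0) = 3sin(2x) + 3sin(5x). The boundary conditions carry over: w(0,t) = w(π,t) = 0.
Separating variables: w = Σ c_n exp(-2n²t) sin(nx). From w(x,0) = 3sin(2x) + 3sin(5x): c_2=3, c_5=3.
So w(x,t) = 3exp(-8t)sin(2x) + 3exp(-50t)sin(5x), and u(x,t) = exp(-2t)w(x,t).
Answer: u(x, t) = 3exp(-10t)sin(2x) + 3exp(-52t)sin(5x)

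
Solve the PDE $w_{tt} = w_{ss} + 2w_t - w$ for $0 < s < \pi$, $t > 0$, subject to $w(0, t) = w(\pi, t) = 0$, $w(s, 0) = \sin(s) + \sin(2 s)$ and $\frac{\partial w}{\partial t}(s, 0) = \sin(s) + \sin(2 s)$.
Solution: Substitute $w = e^{t}u$, i.e. $u = e^{-t}w$.
By the product rule, $w_t = e^{t}(u_t + u)$, $w_{tt} = e^{t}(u_{tt} + 2u_t + u)$, $w_{ss} = e^{t}u_{ss}$.
Substituting into the PDE and dividing by $e^{t}$: $u_{tt} + 2u_t + u = u_{ss} + 2(u_t + u) - u$.
The lower-order terms cancel, leaving the standard wave equation $u_{tt} = u_{ss}$.
Initial data for $u$: $u(s,0) = w(s,0) = \sin(s) + \sin(2 s)$; $u_t(s,0) = w_t(s,0) - w(s,0) = 0$. The boundary conditions carry over: $u(0,t) = u(\pi,t) = 0$.
Solve for $u$:
  Using separation of variables $u = X(s)T(t)$:
  Eigenfunctions: $\sin(ns)$, $n = 1, 2, 3, \ldots$
  General solution: $u(s, t) = \sum [A_n \cos(n t) + B_n \sin(n t)] \sin(ns)$
  From $u(s,0) = \sin(s) + \sin(2 s)$: $A_1=1, A_2=1$. From $u_t(s,0) = 0$: all $B_n = 0$.
Hence $u(s,t) = \sin(s) \cos(t) + \sin(2 s) \cos(2 t)$.
Transform back: $w(s,t) = e^{t}u(s,t)$.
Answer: $w(s, t) = e^{t} \sin(s) \cos(t) + e^{t} \sin(2 s) \cos(2 t)$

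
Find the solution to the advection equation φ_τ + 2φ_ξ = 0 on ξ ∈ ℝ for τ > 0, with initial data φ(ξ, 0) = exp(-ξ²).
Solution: By characteristics (dξ/dτ = 2), φ(ξ,τ) = f(ξ - 2τ) with f = φ(·, 0).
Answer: φ(ξ, τ) = exp(-(ξ - 2τ)²)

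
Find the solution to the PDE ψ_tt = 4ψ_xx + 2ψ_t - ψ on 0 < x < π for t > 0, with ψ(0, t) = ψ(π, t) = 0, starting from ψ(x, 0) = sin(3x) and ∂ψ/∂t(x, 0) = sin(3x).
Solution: Substitute ψ = exp(t)u, i.e. u = exp(-t)ψ.
By the product rule, ψ_t = exp(t)(u_t + u), ψ_tt = exp(t)(u_tt + 2u_t + u), ψ_xx = exp(t)u_xx.
Substituting into the PDE and dividing by exp(t): u_tt + 2u_t + u = 4u_xx + 2(u_t + u) - u.
The lower-order terms cancel, leaving the standard wave equation u_tt = 4u_xx.
Initial data for u: u(x,0) = ψ(x,0) = sin(3x); u_t(x,0) = ψ_t(x,0) - ψ(x,0) = 0. The boundary conditions carry over: u(0,t) = u(π,t) = 0.
Solve for u:
  Using separation of variables u = X(x)T(t):
  Eigenfunctions: sin(nx), n = 1, 2, 3, ...
  General solution: u(x, t) = Σ [A_n cos(2n t) + B_n sin(2n t)] sin(nx)
  From u(x,0) = sin(3x): A_3=1. From u_t(x,0) = 0: all B_n = 0.
Hence u(x,t) = sin(3x)cos(6t).
Transform back: ψ(x,t) = exp(t)u(x,t).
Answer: ψ(x, t) = exp(t)sin(3x)cos(6t)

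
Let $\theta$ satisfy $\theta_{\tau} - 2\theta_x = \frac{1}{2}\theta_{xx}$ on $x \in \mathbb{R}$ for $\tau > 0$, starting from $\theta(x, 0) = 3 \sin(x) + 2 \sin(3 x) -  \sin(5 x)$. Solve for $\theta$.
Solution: Change to a moving frame: let $\eta = x + 2\tau$, $\sigma = \tau$ and write $\theta(x,\tau) = u(\eta,\sigma)$.
By the chain rule $\theta_{\tau} = u_{\sigma} + 2u_{\eta}$, $\theta_x = u_{\eta}$, $\theta_{xx} = u_{\eta\eta}$.
Then $\theta_{\tau} - 2\theta_x = u_{\sigma}$: the advection term cancels and the PDE becomes the heat equation $u_{\sigma} = \frac{1}{2}u_{\eta\eta}$ on $\eta \in \mathbb{R}$.
Initial data: $u(\eta,0) = \theta(\eta,0) = 3 \sin(\eta) + 2 \sin(3 \eta) - \sin(5 \eta)$.
On $\eta \in \mathbb{R}$ each mode satisfies $(\sin(n\eta))'' = -n^2 \sin(n\eta)$, so $e^{-n^2\sigma/2} \sin(n\eta)$ solves the heat equation; by superposition $u(\eta,\sigma) = \sum c_n e^{-n^2\sigma/2} \sin(n\eta)$.
Reading off the coefficients: $c_1=3, c_3=2, c_5=-1$, so $u(\eta,\sigma) = 3 e^{-\sigma/2} \sin(\eta) + 2 e^{-9 \sigma/2} \sin(3 \eta) - e^{-25 \sigma/2} \sin(5 \eta)$.
Substituting back $\eta = x + 2\tau$, $\sigma = \tau$: $\theta(x,\tau) = u(x + 2\tau, \tau)$.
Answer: $\theta(x, \tau) = 3 e^{-\tau/2} \sin(2 \tau + x) + 2 e^{-9 \tau/2} \sin(6 \tau + 3 x) -  e^{-25 \tau/2} \sin(10 \tau + 5 x)$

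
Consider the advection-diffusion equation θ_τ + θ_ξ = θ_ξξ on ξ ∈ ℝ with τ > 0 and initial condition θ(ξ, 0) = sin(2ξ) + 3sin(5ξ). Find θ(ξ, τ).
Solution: Moving frame: η = ξ - τ, σ = τ, θ = u(η,σ), so θ_τ = u_σ - u_η and θ_ξξ = u_ηη.
Hence θ_τ + θ_ξ = u_σ and the PDE becomes the heat equation u_σ = u_ηη on η ∈ ℝ.
Initial data: u(η,0) = θ(η,0) = sin(2η) + 3sin(5η). Each mode sin(nη) decays as exp(-n²σ) on ℝ, so u(η,σ) = Σ c_n exp(-n²σ) sin(nη) with c_2=1, c_5=3: u(η,σ) = exp(-4σ)sin(2η) + 3exp(-25σ)sin(5η).
Substituting back: θ(ξ,τ) = u(ξ - τ, τ).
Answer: θ(ξ, τ) = exp(-4τ)sin(2ξ - 2τ) + 3exp(-25τ)sin(5ξ - 5τ)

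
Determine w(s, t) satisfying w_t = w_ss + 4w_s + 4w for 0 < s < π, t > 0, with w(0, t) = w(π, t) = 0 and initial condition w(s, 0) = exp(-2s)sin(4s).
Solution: Substitute w = exp(-2s)u, i.e. u = exp(2s)w.
By the product rule, w_s = exp(-2s)(u_s - 2u), w_ss = exp(-2s)(u_ss - 4u_s + 4u), w_t = exp(-2s)u_t.
Substituting into the PDE and dividing by exp(-2s): u_t = (u_ss - 4u_s + 4u) + 4(u_s - 2u) + 4u.
The lower-order terms cancel, leaving the standard heat equation u_t = u_ss.
Initial data for u: u(s,0) = exp(2s)w(s,0) = sin(4s). The boundary conditions carry over: u(0,t) = u(π,t) = 0.
Solve for u:
  Using separation of variables u = X(s)T(t):
  Eigenfunctions: sin(ns), n = 1, 2, 3, ...
  General solution: u(s, t) = Σ c_n sin(ns) exp(-n² t)
  Matching u(s,0) = sin(4s) term by term: c_4=1.
Hence u(s,t) = exp(-16t)sin(4s).
Transform back: w(s,t) = exp(-2s)u(s,t).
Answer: w(s, t) = exp(-2s)exp(-16t)sin(4s)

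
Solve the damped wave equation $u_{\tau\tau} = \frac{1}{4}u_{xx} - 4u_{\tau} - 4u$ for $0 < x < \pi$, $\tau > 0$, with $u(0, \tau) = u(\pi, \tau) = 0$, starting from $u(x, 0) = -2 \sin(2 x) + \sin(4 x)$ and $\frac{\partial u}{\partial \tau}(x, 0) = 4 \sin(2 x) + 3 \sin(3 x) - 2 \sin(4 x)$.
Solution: Substitute $u = e^{-2\tau}w$, i.e. $w = e^{2\tau}u$.
By the product rule, $u_{\tau} = e^{-2\tau}(w_{\tau} - 2w)$, $u_{\tau\tau} = e^{-2\tau}(w_{\tau\tau} - 4w_{\tau} + 4w)$, $u_{xx} = e^{-2\tau}w_{xx}$.
Substituting into the PDE and dividing by $e^{-2\tau}$: $w_{\tau\tau} - 4w_{\tau} + 4w = \frac{1}{4}w_{xx} - 4(w_{\tau} - 2w) - 4w$.
The lower-order terms cancel, leaving the standard wave equation $w_{\tau\tau} = \frac{1}{4}w_{xx}$.
Initial data for $w$: $w(x,0) = u(x,0) = -2 \sin(2 x) + \sin(4 x)$; $w_{\tau}(x,0) = u_{\tau}(x,0) + 2u(x,0) = 3 \sin(3 x)$. The boundary conditions carry over: $w(0,\tau) = w(\pi,\tau) = 0$.
Solve for $w$:
  Using separation of variables $w = X(x)T(\tau)$:
  Eigenfunctions: $\sin(nx)$, $n = 1, 2, 3, \ldots$
  General solution: $w(x, \tau) = \sum [A_n \cos(n \tau/2) + B_n \sin(n \tau/2)] \sin(nx)$
  From $w(x,0) = -2 \sin(2 x) + \sin(4 x)$: $A_2=-2, A_4=1$. From $w_{\tau}(x,0) = 3 \sin(3 x)$, using $w_{\tau}(x,0) = \sum \omega_n B_n \sin(nx)$ with $\omega_n = n/2$: $B_3 = 3/(3/2) = 2$.
Hence $w(x,\tau) = -2 \sin(2 x) \cos(\tau) + 2 \sin(3 x) \sin(3 \tau/2) + \sin(4 x) \cos(2 \tau)$.
Transform back: $u(x,\tau) = e^{-2\tau}w(x,\tau)$.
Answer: $u(x, \tau) = 2 e^{-2 \tau} \sin(3 \tau/2) \sin(3 x) - 2 e^{-2 \tau} \sin(2 x) \cos(\tau) + e^{-2 \tau} \sin(4 x) \cos(2 \tau)$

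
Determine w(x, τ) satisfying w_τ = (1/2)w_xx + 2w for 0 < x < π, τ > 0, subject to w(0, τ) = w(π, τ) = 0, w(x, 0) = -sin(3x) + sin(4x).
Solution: Substitute w = exp(2τ)u.
Then w_τ = exp(2τ)(u_τ + 2u), w_xx = exp(2τ)u_xx; substituting and dividing by exp(2τ), the lower-order terms cancel: u_τ = (1/2)u_xx (standard heat equation).
Data for u: u(x,0) = w(x,0) = -sin(3x) + sin(4x). The boundary conditions carry over: u(0,τ) = u(π,τ) = 0.
Separating variables: u = Σ c_n exp(-n²τ/2) sin(nx). From u(x,0) = -sin(3x) + sin(4x): c_3=-1, c_4=1.
So u(x,τ) = exp(-8τ)sin(4x) - exp(-9τ/2)sin(3x), and w(x,τ) = exp(2τ)u(x,τ).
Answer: w(x, τ) = exp(-6τ)sin(4x) - exp(-5τ/2)sin(3x)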